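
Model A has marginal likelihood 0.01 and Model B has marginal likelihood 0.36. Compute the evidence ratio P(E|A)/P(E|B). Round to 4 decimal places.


Evidence ratio = P(E|A) / P(E|B)
= 0.01 / 0.36
= 0.0278

0.0278


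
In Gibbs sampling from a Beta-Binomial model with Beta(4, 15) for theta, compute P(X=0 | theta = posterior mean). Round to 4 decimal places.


Posterior mean = alpha/(alpha+beta) = 4/19 = 0.2105
P(X=0|theta=mean) = 1 - theta = 0.7895

0.7895


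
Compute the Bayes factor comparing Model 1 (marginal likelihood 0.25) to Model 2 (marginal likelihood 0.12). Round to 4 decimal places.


BF12 = marginal likelihood of M1 / marginal likelihood of M2
= 0.25/0.12
= 2.0833

2.0833


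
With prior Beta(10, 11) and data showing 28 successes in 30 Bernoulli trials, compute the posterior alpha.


Conjugate update: alpha_posterior = alpha_prior + k
= 10 + 28 = 38

38


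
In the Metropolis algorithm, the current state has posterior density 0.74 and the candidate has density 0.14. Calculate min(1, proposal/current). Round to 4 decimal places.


Ratio = 0.14/0.74 = 0.1892
Acceptance probability = min(1, 0.1892)
= 0.1892

0.1892


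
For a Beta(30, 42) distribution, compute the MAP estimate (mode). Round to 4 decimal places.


MAP = mode = (a-1)/(a+b-2)
= (30-1)/(30+42-2)
= 29/70 = 0.4143

0.4143


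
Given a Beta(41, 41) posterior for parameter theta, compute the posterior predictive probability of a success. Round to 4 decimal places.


For a Beta-Bernoulli model, the predictive probability is the mean:
P(success) = 41/(41+41) = 41/82 = 0.5

0.5


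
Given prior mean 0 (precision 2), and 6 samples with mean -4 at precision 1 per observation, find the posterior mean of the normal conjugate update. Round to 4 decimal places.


The posterior mean is a precision-weighted average of prior and data.
Post. prec. = 2 + 6 = 8
Post. mean = (0 + -24)/8 = -24/8 = -3.0

-3.0


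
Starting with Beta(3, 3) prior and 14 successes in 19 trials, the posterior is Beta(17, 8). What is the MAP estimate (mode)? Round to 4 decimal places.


The mode of Beta(a, b) when a > 1 and b > 1 is (a-1)/(a+b-2)
= (17 - 1) / (17 + 8 - 2)
= 16 / 23
= 0.6957

0.6957


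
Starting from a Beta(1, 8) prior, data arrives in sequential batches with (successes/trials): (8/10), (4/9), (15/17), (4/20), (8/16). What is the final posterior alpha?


In sequential Bayesian updating, we sum all successes.
Total successes = 39
Final alpha = 1 + 39 = 40

40


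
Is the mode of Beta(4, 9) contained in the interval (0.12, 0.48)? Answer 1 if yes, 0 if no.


Mode = (a-1)/(a+b-2) = 3/11 = 0.2727
Interval: (0.12, 0.48)
Contains mode? 1

1


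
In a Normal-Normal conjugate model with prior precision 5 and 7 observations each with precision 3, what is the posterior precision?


Posterior precision = prior precision + n * observation precision
= 5 + 7 * 3
= 5 + 21 = 26

26


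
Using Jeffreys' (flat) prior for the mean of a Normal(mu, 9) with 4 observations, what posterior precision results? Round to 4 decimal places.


Flat prior means prior precision is 0.
Posterior precision = n / sigma^2 = 4/9 = 0.4444

0.4444


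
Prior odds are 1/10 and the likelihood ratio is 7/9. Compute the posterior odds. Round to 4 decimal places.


Posterior odds = prior odds * likelihood ratio
= (1/10) * (7/9)
= 7 / 90
= 0.0778

0.0778


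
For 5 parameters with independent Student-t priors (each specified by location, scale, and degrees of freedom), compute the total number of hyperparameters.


A Student-t prior has 3 hyperparameters per parameter.
Total = 5 * 3 = 15

15


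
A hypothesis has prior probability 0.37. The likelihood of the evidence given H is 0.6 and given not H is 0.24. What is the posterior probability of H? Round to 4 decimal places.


Using Bayes' theorem:
P(E) = 0.37 * 0.6 + 0.63 * 0.24
P(E) = 0.3732
P(H|E) = (0.37 * 0.6) / 0.3732 = 0.5949

0.5949


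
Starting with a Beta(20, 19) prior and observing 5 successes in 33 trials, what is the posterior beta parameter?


Posterior beta = prior beta + failures
Failures = 33 - 5 = 28
beta_post = 19 + 28 = 47

47


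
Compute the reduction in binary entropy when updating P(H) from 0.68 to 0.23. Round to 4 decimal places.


H_before = -p*log2(p) - (1-p)*log2(1-p) for p=0.68: 0.9044
H_after for p=0.23: 0.778
Reduction = 0.9044 - 0.778 = 0.1264

0.1264


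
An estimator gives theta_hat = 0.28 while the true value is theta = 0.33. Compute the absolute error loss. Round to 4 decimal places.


The absolute error loss is |theta_hat - theta|
= |0.28 - 0.33|
= 0.05

0.05


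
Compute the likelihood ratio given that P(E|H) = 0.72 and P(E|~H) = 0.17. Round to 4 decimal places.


LR = P(E|H) / P(E|~H)
= 0.72 / 0.17 = 4.2353

4.2353


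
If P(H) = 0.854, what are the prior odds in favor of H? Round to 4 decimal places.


Prior odds = P(H) / (1 - P(H))
= 0.854 / 0.146
= 5.8493

5.8493


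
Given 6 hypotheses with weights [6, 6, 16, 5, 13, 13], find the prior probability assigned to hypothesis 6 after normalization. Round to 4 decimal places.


To normalize, divide each weight by the sum of all weights.
Sum = 59
Prior(H6) = 13/59 = 0.2203

0.2203


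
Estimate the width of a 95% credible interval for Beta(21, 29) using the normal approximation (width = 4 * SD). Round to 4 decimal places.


For Beta(a,b): Var = ab/((a+b)^2(a+b+1))
Var = 0.0048, SD = 0.0691
Approximate 95% CI width = 4 * 0.0691 = 0.2764

0.2764


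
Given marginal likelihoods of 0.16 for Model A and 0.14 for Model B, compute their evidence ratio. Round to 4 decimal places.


Ratio = ML(A) / ML(B) = 0.16/0.14
= 1.1429

1.1429


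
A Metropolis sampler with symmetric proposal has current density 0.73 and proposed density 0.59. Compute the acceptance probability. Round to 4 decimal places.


For symmetric proposals, acceptance = min(1, pi(x*)/pi(x))
= min(1, 0.59/0.73)
= min(1, 0.8082) = 0.8082

0.8082


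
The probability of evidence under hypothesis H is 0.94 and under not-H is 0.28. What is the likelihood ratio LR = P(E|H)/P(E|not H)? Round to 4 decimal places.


LR = 0.94 / 0.28
= 3.3571

3.3571


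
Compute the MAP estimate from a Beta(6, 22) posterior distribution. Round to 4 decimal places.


MAP = mode of Beta distribution
= (alpha - 1)/(alpha + beta - 2)
= (6-1)/(6+22-2)
= 5/26 = 0.1923

0.1923


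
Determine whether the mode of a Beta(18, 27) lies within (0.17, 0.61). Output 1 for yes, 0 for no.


First find the mode: (a-1)/(a+b-2) = 0.3953
Is 0.3953 in (0.17, 0.61)? 1

1


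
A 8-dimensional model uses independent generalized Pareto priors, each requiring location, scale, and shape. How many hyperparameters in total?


Per parameter: 3 (location, scale, and shape).
Total = 8 * 3 = 24

24


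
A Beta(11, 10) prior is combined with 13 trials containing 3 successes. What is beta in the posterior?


In conjugate updating:
beta_posterior = beta_prior + (n - k)
= 10 + (13 - 3)
= 10 + 10 = 20

20


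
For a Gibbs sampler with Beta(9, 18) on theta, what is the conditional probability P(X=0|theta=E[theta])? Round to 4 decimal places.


E[theta] = 9/(9+18) = 0.3333
P(X=0|theta) = 1 - theta = 0.6667

0.6667


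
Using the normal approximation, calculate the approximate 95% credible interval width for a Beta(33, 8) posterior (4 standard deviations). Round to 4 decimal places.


Var(Beta) = 33*8/(41^2 * 42) = 0.0037
SD = 0.0611
Width ~ 4*SD = 0.2446

0.2446


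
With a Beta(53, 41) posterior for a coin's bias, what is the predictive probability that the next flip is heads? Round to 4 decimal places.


The predictive probability equals the posterior mean.
P(next = heads) = alpha / (alpha + beta)
= 53 / 94 = 0.5638

0.5638


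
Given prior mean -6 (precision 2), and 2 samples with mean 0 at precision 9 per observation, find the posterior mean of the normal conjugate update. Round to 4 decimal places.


The posterior mean is a precision-weighted average of prior and data.
Post. prec. = 2 + 18 = 20
Post. mean = (-12 + 0)/20 = -12/20 = -0.6

-0.6


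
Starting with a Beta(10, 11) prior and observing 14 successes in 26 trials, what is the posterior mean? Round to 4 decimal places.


Posterior parameters: alpha = 10 + 14 = 24
beta = 11 + 12 = 23
Posterior mean = alpha / (alpha + beta) = 24 / 47
= 0.5106

0.5106


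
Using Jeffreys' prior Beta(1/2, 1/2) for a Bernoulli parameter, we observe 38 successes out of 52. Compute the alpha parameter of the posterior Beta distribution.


Conjugate update: Beta(0.5 + k, 0.5 + n - k).
k = 38, n - k = 14
Posterior alpha = 0.5 + k = 0.5 + 38 = 38.5

38.5


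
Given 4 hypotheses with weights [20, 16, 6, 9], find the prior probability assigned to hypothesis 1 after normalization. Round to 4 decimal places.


To normalize, divide each weight by the sum of all weights.
Sum = 51
Prior(H1) = 20/51 = 0.3922

0.3922


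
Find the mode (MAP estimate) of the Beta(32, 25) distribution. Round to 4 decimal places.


For Beta(a,b) with a,b > 1:
Mode = (a-1)/(a+b-2) = (32-1)/(57-2)
= 31/55 = 0.5636

0.5636


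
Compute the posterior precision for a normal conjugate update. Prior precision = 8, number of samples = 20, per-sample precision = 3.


tau_post = tau_0 + n * tau
= 8 + 20 * 3 = 68

68


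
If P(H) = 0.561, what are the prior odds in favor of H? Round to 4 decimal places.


Prior odds = P(H) / (1 - P(H))
= 0.561 / 0.439
= 1.2779

1.2779


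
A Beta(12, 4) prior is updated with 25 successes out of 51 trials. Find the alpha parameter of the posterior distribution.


In the Beta-Binomial conjugate update:
alpha_post = alpha_prior + successes
= 12 + 25
= 37

37


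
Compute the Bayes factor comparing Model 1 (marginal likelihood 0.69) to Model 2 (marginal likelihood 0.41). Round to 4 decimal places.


BF12 = marginal likelihood of M1 / marginal likelihood of M2
= 0.69/0.41
= 1.6829

1.6829


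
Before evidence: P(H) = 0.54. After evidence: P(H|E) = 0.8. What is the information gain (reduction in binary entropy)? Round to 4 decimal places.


Prior entropy = 0.9954
Posterior entropy = 0.7219
Information gain = 0.9954 - 0.7219 = 0.2735

0.2735


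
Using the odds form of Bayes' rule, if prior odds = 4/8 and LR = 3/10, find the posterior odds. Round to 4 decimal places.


Bayes' rule in odds form: posterior odds = prior odds * LR
= (4 * 3) / (8 * 10)
= 12/80 = 0.15

0.15


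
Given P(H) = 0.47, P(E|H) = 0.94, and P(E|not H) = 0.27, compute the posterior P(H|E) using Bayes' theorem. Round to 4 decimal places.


By Bayes' theorem: P(H|E) = P(E|H)*P(H) / P(E)
P(E) = P(E|H)*P(H) + P(E|not H)*P(not H)
P(E) = 0.94*0.47 + 0.27*0.53 = 0.5849
P(H|E) = 0.94*0.47 / 0.5849 = 0.7553

0.7553


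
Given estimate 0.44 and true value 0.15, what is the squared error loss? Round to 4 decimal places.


Squared error = (estimate - true)^2
Difference = 0.29
Loss = 0.29^2 = 0.0841

0.0841


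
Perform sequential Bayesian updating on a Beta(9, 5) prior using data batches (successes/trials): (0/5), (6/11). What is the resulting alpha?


Accumulate successes: 6
Posterior alpha = prior alpha + sum of successes
= 9 + 6 = 15

15


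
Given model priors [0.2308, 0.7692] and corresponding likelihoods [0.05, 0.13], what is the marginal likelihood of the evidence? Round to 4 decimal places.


P(E) = sum_i P(M_i) P(E|M_i)
= 0.0115 + 0.1
= 0.1115

0.1115


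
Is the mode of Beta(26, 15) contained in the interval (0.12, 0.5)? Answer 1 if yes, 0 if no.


Mode = (a-1)/(a+b-2) = 25/39 = 0.641
Interval: (0.12, 0.5)
Contains mode? 0

0


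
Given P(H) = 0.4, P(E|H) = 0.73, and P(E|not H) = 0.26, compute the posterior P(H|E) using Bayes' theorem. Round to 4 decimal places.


By Bayes' theorem: P(H|E) = P(E|H)*P(H) / P(E)
P(E) = P(E|H)*P(H) + P(E|not H)*P(not H)
P(E) = 0.73*0.4 + 0.26*0.6 = 0.448
P(H|E) = 0.73*0.4 / 0.448 = 0.6518

0.6518


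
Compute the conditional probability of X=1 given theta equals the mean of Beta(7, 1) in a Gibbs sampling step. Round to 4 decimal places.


Mean of Beta(7, 1) = 0.875
P(X=1 | theta=0.875) = 0.875

0.875


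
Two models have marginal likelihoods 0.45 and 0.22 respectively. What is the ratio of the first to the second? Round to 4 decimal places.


Evidence ratio = 0.45 / 0.22
= 2.0455

2.0455


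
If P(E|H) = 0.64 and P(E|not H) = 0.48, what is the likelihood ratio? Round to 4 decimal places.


Likelihood ratio = P(E|H) / P(E|not H)
= 0.64 / 0.48
= 1.3333

1.3333


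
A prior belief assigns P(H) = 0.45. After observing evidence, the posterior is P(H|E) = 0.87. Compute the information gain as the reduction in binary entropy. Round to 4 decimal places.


H(prior) = -0.45*log2(0.45) - 0.55*log2(0.55)
= 0.9928
H(post) = -0.87*log2(0.87) - 0.13*log2(0.13)
= 0.5574
IG = 0.9928 - 0.5574 = 0.4353

0.4353


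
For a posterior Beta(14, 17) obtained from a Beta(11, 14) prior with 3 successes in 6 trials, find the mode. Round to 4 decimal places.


Mode = (alpha - 1) / (alpha + beta - 2)
= 13 / 29
= 0.4483

0.4483


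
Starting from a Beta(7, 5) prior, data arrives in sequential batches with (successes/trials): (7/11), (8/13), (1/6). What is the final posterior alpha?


In sequential Bayesian updating, we sum all successes.
Total successes = 16
Final alpha = 7 + 16 = 23

23


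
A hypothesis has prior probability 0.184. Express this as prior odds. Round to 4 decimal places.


Odds = P(H) / P(not H) = 0.184 / 0.816
= 0.2255

0.2255


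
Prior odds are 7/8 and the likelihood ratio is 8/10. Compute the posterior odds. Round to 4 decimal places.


Posterior odds = prior odds * likelihood ratio
= (7/8) * (8/10)
= 56 / 80
= 0.7

0.7


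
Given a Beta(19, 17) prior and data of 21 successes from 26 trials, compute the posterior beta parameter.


Number of failures = 26 - 21 = 5
Posterior beta = 17 + 5 = 22

22


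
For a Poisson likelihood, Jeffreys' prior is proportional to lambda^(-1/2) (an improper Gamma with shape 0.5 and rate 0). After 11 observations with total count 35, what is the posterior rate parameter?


Jeffreys' prior for Poisson is proportional to lambda^(-1/2).
Posterior is Gamma(0.5 + S, 0 + n) = Gamma(0.5 + 35, 11).
Posterior rate = 0 + n = 11

11.0


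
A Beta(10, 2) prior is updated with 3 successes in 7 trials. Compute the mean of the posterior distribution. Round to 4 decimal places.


After update: Beta(13, 6)
Mean = 13 / (13 + 6) = 13 / 19
= 0.6842

0.6842


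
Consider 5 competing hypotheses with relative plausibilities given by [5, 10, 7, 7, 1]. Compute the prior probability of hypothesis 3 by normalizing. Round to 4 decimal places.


Sum of weights = 5 + 10 + 7 + 7 + 1 = 30
Normalized prior for H3 = 7 / 30
= 0.2333

0.2333


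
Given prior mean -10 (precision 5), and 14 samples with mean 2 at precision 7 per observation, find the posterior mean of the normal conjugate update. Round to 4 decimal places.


The posterior mean is a precision-weighted average of prior and data.
Post. prec. = 5 + 98 = 103
Post. mean = (-50 + 196)/103 = 146/103 = 1.4175

1.4175


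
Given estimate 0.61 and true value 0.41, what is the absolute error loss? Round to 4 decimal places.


Absolute error = |estimate - true|
= |0.2| = 0.2

0.2


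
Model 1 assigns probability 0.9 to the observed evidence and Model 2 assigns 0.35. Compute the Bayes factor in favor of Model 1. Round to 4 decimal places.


BF = P(data|M1) / P(data|M2)
= 0.9 / 0.35 = 2.5714

2.5714


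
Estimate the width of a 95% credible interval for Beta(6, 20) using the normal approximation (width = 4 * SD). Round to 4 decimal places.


For Beta(a,b): Var = ab/((a+b)^2(a+b+1))
Var = 0.0066, SD = 0.0811
Approximate 95% CI width = 4 * 0.0811 = 0.3243

0.3243


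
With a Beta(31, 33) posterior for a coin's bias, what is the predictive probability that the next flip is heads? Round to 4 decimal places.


The predictive probability equals the posterior mean.
P(next = heads) = alpha / (alpha + beta)
= 31 / 64 = 0.4844

0.4844


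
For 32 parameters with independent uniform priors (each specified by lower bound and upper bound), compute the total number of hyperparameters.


A uniform prior has 2 hyperparameters per parameter.
Total = 32 * 2 = 64

64


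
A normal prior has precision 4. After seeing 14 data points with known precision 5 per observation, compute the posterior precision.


In the conjugate normal model, precisions add:
tau_posterior = tau_prior + n * tau_data
= 4 + 14*5 = 74

74


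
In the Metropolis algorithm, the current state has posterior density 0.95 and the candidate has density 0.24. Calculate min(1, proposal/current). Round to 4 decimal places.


Ratio = 0.24/0.95 = 0.2526
Acceptance probability = min(1, 0.2526)
= 0.2526

0.2526


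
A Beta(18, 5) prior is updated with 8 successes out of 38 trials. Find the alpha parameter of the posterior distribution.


In the Beta-Binomial conjugate update:
alpha_post = alpha_prior + successes
= 18 + 8
= 26

26


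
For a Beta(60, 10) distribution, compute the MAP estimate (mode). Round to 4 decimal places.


MAP = mode = (a-1)/(a+b-2)
= (60-1)/(60+10-2)
= 59/68 = 0.8676

0.8676


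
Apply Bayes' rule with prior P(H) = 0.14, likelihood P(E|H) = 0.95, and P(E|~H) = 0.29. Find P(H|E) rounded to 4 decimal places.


Step 1: Compute marginal P(E) = P(E|H)P(H) + P(E|~H)P(~H)
= 0.95*0.14 + 0.29*0.86 = 0.3824
Step 2: P(H|E) = P(E|H)P(H)/P(E) = 0.133/0.3824
= 0.3478

0.3478


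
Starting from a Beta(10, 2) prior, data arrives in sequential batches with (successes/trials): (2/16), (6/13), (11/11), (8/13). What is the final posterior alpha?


In sequential Bayesian updating, we sum all successes.
Total successes = 27
Final alpha = 10 + 27 = 37

37


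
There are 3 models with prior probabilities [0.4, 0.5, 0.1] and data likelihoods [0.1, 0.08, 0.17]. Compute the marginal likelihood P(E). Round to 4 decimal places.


P(E) = sum over models of P(M_i) * P(E|M_i)
= 0.4*0.1 + 0.5*0.08 + 0.1*0.17
= 0.097

0.097


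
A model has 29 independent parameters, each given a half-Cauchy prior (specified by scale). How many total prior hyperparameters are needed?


Each half-Cauchy prior needs 1 hyperparameter (scale).
Total = 1 * 29 = 29

29


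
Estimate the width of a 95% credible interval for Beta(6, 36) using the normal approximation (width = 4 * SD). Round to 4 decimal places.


For Beta(a,b): Var = ab/((a+b)^2(a+b+1))
Var = 0.0028, SD = 0.0534
Approximate 95% CI width = 4 * 0.0534 = 0.2135

0.2135


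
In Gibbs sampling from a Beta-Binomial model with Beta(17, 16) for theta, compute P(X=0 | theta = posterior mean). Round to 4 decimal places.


Posterior mean = alpha/(alpha+beta) = 17/33 = 0.5152
P(X=0|theta=mean) = 1 - theta = 0.4848

0.4848


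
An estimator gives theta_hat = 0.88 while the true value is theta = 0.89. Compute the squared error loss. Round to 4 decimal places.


The squared error loss is (theta_hat - theta)^2
= (0.88 - 0.89)^2
= (-0.01)^2 = 0.0001

0.0001


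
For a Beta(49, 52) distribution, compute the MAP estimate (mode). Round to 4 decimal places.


MAP = mode = (a-1)/(a+b-2)
= (49-1)/(49+52-2)
= 48/99 = 0.4848

0.4848


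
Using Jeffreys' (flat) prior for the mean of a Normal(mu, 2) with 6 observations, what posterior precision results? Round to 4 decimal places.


Flat prior means prior precision is 0.
Posterior precision = n / sigma^2 = 6/2 = 3.0

3.0


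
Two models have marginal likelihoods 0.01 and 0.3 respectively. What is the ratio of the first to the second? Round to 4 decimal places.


Evidence ratio = 0.01 / 0.3
= 0.0333

0.0333


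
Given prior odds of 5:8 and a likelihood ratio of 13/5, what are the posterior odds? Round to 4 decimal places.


Posterior odds = prior odds * LR
Prior odds = 5/8 = 0.625
LR = 13/5 = 2.6
Posterior odds = 0.625 * 2.6 = 1.625

1.625


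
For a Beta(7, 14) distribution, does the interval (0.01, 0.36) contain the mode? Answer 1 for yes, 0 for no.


Mode of Beta(a,b) = (a-1)/(a+b-2)
= (7-1)/(7+14-2) = 0.3158
Check: 0.01 <= 0.3158 <= 0.36?
Result: 1

1


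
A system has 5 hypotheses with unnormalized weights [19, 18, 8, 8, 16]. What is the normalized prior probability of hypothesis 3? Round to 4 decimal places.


The normalized prior is the weight divided by the total.
Total weight = 69
P(H3) = 8 / 69 = 0.1159

0.1159


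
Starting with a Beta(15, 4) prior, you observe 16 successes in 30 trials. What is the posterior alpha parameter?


For a Beta-Binomial conjugate model:
Posterior alpha = prior alpha + number of successes
= 15 + 16 = 31

31


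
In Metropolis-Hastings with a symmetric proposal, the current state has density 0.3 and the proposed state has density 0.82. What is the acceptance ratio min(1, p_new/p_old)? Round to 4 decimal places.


Ratio = p_new / p_old = 0.82 / 0.3 = 2.7333
Acceptance = min(1, 2.7333) = 1.0

1.0


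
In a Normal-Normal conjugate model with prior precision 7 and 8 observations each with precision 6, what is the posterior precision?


Posterior precision = prior precision + n * observation precision
= 7 + 8 * 6
= 7 + 48 = 55

55


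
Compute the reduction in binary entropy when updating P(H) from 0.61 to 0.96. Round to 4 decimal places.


H_before = -p*log2(p) - (1-p)*log2(1-p) for p=0.61: 0.9648
H_after for p=0.96: 0.2423
Reduction = 0.9648 - 0.2423 = 0.7225

0.7225


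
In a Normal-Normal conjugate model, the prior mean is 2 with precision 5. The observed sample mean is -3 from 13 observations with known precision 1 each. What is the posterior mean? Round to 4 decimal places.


Posterior precision = tau0 + n*tau = 5 + 13*1 = 18
Posterior mean = (tau0*mu0 + n*tau*xbar) / posterior_precision
= (5*2 + 13*1*-3) / 18
= -29 / 18 = -1.6111

-1.6111


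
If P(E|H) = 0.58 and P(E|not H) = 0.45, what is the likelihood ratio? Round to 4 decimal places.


Likelihood ratio = P(E|H) / P(E|not H)
= 0.58 / 0.45
= 1.2889

1.2889


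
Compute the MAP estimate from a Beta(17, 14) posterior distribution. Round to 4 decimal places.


MAP = mode of Beta distribution
= (alpha - 1)/(alpha + beta - 2)
= (17-1)/(17+14-2)
= 16/29 = 0.5517

0.5517


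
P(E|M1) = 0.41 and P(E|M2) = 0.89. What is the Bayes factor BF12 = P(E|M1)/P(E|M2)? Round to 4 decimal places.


Bayes factor BF12 = P(E|M1) / P(E|M2)
= 0.41 / 0.89
= 0.4607

0.4607


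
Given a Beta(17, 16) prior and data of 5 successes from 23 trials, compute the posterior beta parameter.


Number of failures = 23 - 5 = 18
Posterior beta = 16 + 18 = 34

34


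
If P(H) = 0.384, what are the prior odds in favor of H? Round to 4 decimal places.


Prior odds = P(H) / (1 - P(H))
= 0.384 / 0.616
= 0.6234

0.6234


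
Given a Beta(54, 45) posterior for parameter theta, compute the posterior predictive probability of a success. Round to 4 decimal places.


For a Beta-Bernoulli model, the predictive probability is the mean:
P(success) = 54/(54+45) = 54/99 = 0.5455

0.5455


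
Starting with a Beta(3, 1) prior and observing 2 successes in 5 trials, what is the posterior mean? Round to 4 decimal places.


Posterior parameters: alpha = 3 + 2 = 5
beta = 1 + 3 = 4
Posterior mean = alpha / (alpha + beta) = 5 / 9
= 0.5556

0.5556


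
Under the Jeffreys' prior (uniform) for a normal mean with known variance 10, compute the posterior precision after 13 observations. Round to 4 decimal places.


Prior precision = 0 (flat prior).
Post. prec. = 0 + n/var = 13/10 = 1.3

1.3


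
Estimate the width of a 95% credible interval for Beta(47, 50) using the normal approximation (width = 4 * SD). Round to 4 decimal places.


For Beta(a,b): Var = ab/((a+b)^2(a+b+1))
Var = 0.0025, SD = 0.0505
Approximate 95% CI width = 4 * 0.0505 = 0.2019

0.2019


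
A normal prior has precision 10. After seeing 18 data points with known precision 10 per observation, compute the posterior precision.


In the conjugate normal model, precisions add:
tau_posterior = tau_prior + n * tau_data
= 10 + 18*10 = 190

190


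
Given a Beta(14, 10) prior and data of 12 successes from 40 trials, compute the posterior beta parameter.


Number of failures = 40 - 12 = 28
Posterior beta = 10 + 28 = 38

38


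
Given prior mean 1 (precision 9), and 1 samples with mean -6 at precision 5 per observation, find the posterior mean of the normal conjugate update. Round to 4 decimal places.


The posterior mean is a precision-weighted average of prior and data.
Post. prec. = 9 + 5 = 14
Post. mean = (9 + -30)/14 = -21/14 = -1.5

-1.5


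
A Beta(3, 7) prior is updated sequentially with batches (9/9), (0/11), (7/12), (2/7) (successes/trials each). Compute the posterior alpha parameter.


Sequential conjugate updating is equivalent to a single batch update.
Total successes across all batches = 18
alpha_posterior = alpha_prior + total_successes = 3 + 18
= 21

21


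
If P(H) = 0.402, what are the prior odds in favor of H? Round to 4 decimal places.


Prior odds = P(H) / (1 - P(H))
= 0.402 / 0.598
= 0.6722

0.6722


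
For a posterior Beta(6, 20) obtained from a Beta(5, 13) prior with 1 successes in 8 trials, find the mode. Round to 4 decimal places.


Mode = (alpha - 1) / (alpha + beta - 2)
= 5 / 24
= 0.2083

0.2083


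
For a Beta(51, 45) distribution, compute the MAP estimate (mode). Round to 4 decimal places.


MAP = mode = (a-1)/(a+b-2)
= (51-1)/(51+45-2)
= 50/94 = 0.5319

0.5319


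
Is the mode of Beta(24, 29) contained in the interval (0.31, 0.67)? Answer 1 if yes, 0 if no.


Mode = (a-1)/(a+b-2) = 23/51 = 0.451
Interval: (0.31, 0.67)
Contains mode? 1

1


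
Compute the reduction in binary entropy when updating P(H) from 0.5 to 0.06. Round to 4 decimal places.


H_before = -p*log2(p) - (1-p)*log2(1-p) for p=0.5: 1.0
H_after for p=0.06: 0.3274
Reduction = 1.0 - 0.3274 = 0.6726

0.6726


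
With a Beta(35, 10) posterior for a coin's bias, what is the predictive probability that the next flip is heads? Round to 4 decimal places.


The predictive probability equals the posterior mean.
P(next = heads) = alpha / (alpha + beta)
= 35 / 45 = 0.7778

0.7778


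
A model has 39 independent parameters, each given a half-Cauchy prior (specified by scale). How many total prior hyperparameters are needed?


Each half-Cauchy prior needs 1 hyperparameter (scale).
Total = 1 * 39 = 39

39


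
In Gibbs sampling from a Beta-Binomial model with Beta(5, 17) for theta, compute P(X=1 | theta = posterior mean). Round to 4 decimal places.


Posterior mean = alpha/(alpha+beta) = 5/22 = 0.2273
P(X=1|theta=mean) = theta = 0.2273

0.2273


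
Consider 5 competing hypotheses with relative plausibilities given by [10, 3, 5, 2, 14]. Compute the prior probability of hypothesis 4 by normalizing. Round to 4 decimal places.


Sum of weights = 10 + 3 + 5 + 2 + 14 = 34
Normalized prior for H4 = 2 / 34
= 0.0588

0.0588


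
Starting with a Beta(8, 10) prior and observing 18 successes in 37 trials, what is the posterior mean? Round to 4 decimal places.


Posterior parameters: alpha = 8 + 18 = 26
beta = 10 + 19 = 29
Posterior mean = alpha / (alpha + beta) = 26 / 55
= 0.4727

0.4727


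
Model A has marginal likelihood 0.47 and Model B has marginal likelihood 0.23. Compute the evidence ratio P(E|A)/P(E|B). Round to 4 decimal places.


Evidence ratio = P(E|A) / P(E|B)
= 0.47 / 0.23
= 2.0435

2.0435


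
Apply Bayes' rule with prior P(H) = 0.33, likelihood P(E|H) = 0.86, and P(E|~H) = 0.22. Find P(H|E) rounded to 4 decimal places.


Step 1: Compute marginal P(E) = P(E|H)P(H) + P(E|~H)P(~H)
= 0.86*0.33 + 0.22*0.67 = 0.4312
Step 2: P(H|E) = P(E|H)P(H)/P(E) = 0.2838/0.4312
= 0.6582

0.6582


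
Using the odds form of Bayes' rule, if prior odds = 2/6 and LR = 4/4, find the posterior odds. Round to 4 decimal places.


Bayes' rule in odds form: posterior odds = prior odds * LR
= (2 * 4) / (6 * 4)
= 8/24 = 0.3333

0.3333


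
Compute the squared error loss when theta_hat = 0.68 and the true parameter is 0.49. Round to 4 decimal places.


L = (theta_hat - theta_true)^2
= (0.68 - 0.49)^2
= 0.19^2 = 0.0361

0.0361


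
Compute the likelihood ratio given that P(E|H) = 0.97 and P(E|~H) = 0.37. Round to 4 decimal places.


LR = P(E|H) / P(E|~H)
= 0.97 / 0.37 = 2.6216

2.6216


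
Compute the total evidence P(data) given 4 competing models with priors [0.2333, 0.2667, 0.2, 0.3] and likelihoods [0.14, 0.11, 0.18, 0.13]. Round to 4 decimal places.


Marginal likelihood = sum P(model_i) * P(data|model_i)
Model 1: 0.2333 * 0.14 = 0.0327
Model 2: 0.2667 * 0.11 = 0.0293
Model 3: 0.2 * 0.18 = 0.036
Model 4: 0.3 * 0.13 = 0.039
Total = 0.137

0.137


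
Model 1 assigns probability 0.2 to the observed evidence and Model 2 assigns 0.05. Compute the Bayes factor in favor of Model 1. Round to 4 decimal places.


BF = P(data|M1) / P(data|M2)
= 0.2 / 0.05 = 4.0

4.0


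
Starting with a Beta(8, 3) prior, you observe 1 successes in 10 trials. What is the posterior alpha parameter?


For a Beta-Binomial conjugate model:
Posterior alpha = prior alpha + number of successes
= 8 + 1 = 9

9


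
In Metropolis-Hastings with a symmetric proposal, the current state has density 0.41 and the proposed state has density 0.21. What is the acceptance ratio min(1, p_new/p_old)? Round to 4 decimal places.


Ratio = p_new / p_old = 0.21 / 0.41 = 0.5122
Acceptance = min(1, 0.5122) = 0.5122

0.5122


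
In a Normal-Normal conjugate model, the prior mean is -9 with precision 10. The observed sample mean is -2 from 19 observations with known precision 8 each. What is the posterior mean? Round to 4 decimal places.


Posterior precision = tau0 + n*tau = 10 + 19*8 = 162
Posterior mean = (tau0*mu0 + n*tau*xbar) / posterior_precision
= (10*-9 + 19*8*-2) / 162
= -394 / 162 = -2.4321

-2.4321


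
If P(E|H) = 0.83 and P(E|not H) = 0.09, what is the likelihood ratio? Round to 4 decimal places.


Likelihood ratio = P(E|H) / P(E|not H)
= 0.83 / 0.09
= 9.2222

9.2222


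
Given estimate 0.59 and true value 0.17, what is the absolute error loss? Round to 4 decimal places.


Absolute error = |estimate - true|
= |0.42| = 0.42

0.42


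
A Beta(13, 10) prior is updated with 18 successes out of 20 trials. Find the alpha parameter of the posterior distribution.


In the Beta-Binomial conjugate update:
alpha_post = alpha_prior + successes
= 13 + 18
= 31

31


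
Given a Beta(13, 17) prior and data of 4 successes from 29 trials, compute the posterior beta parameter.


Number of failures = 29 - 4 = 25
Posterior beta = 17 + 25 = 42

42


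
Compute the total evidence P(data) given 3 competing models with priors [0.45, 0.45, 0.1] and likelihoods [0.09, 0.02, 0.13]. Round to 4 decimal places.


Marginal likelihood = sum P(model_i) * P(data|model_i)
Model 1: 0.45 * 0.09 = 0.0405
Model 2: 0.45 * 0.02 = 0.009
Model 3: 0.1 * 0.13 = 0.013
Total = 0.0625

0.0625


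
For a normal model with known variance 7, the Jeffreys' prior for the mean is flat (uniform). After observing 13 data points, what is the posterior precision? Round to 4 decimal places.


Jeffreys' prior for normal mean (known variance) is flat.
Prior precision = 0.
Posterior precision = prior_prec + n/sigma^2 = 0 + 13/7
= 1.8571

1.8571


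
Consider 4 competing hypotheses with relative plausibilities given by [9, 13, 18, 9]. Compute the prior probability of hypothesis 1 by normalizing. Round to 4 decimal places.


Sum of weights = 9 + 13 + 18 + 9 = 49
Normalized prior for H1 = 9 / 49
= 0.1837

0.1837


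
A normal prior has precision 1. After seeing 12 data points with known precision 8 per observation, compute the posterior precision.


In the conjugate normal model, precisions add:
tau_posterior = tau_prior + n * tau_data
= 1 + 12*8 = 97

97


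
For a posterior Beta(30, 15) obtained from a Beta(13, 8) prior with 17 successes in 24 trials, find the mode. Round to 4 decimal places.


Mode = (alpha - 1) / (alpha + beta - 2)
= 29 / 43
= 0.6744

0.6744


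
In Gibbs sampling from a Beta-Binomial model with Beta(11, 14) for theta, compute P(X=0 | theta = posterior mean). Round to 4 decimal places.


Posterior mean = alpha/(alpha+beta) = 11/25 = 0.44
P(X=0|theta=mean) = 1 - theta = 0.56

0.56


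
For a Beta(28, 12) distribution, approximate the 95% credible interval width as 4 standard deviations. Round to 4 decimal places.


Variance of Beta(a,b) = ab / ((a+b)^2 * (a+b+1))
= 28*12 / ((40)^2 * 41)
= 0.0051
SD = sqrt(0.0051) = 0.0716
Width = 4 * SD = 0.2863

0.2863


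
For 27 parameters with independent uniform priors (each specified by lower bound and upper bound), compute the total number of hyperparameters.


A uniform prior has 2 hyperparameters per parameter.
Total = 27 * 2 = 54

54


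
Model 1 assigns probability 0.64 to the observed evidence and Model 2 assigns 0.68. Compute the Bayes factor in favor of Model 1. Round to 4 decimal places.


BF = P(data|M1) / P(data|M2)
= 0.64 / 0.68 = 0.9412

0.9412


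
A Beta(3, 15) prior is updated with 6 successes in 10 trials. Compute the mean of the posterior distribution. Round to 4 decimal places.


After update: Beta(9, 19)
Mean = 9 / (9 + 19) = 9 / 28
= 0.3214

0.3214


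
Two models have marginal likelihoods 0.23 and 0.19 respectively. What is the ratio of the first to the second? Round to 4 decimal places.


Evidence ratio = 0.23 / 0.19
= 1.2105

1.2105


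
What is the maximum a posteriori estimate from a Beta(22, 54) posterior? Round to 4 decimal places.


The MAP estimate equals the mode of the distribution.
Mode of Beta(a,b) = (a-1)/(a+b-2)
= 21/74
= 0.2838

0.2838


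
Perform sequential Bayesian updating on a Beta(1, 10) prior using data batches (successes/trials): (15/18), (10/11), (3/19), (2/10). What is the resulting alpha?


Accumulate successes: 30
Posterior alpha = prior alpha + sum of successes
= 1 + 30 = 31

31


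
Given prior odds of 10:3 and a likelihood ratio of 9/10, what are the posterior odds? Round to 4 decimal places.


Posterior odds = prior odds * LR
Prior odds = 10/3 = 3.3333
LR = 9/10 = 0.9
Posterior odds = 3.3333 * 0.9 = 3.0

3.0


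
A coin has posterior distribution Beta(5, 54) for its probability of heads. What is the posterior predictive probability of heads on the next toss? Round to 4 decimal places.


Posterior predictive = E[theta] = alpha/(alpha+beta)
= 5/59
= 0.0847

0.0847


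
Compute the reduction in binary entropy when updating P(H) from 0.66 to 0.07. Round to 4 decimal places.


H_before = -p*log2(p) - (1-p)*log2(1-p) for p=0.66: 0.9248
H_after for p=0.07: 0.3659
Reduction = 0.9248 - 0.3659 = 0.5589

0.5589


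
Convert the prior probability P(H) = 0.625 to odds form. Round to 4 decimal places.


P(not H) = 1 - 0.625 = 0.375
Odds = 0.625 / 0.375 = 1.6667

1.6667


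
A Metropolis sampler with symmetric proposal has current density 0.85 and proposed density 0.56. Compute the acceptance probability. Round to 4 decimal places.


For symmetric proposals, acceptance = min(1, pi(x*)/pi(x))
= min(1, 0.56/0.85)
= min(1, 0.6588) = 0.6588

0.6588


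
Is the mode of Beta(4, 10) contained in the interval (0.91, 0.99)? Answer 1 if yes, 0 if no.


Mode = (a-1)/(a+b-2) = 3/12 = 0.25
Interval: (0.91, 0.99)
Contains mode? 0

0


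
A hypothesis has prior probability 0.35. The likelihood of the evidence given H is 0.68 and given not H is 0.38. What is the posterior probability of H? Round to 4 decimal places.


Using Bayes' theorem:
P(E) = 0.35 * 0.68 + 0.65 * 0.38
P(E) = 0.485
P(H|E) = (0.35 * 0.68) / 0.485 = 0.4907

0.4907


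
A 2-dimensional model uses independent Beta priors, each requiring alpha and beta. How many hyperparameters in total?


Per parameter: 2 (alpha and beta).
Total = 2 * 2 = 4

4


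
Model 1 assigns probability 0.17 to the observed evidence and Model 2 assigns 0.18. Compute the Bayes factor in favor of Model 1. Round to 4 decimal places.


BF = P(data|M1) / P(data|M2)
= 0.17 / 0.18 = 0.9444

0.9444


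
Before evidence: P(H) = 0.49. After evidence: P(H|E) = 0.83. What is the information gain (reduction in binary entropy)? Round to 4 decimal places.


Prior entropy = 0.9997
Posterior entropy = 0.6577
Information gain = 0.9997 - 0.6577 = 0.342

0.342


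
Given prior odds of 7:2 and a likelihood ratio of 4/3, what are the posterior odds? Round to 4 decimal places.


Posterior odds = prior odds * LR
Prior odds = 7/2 = 3.5
LR = 4/3 = 1.3333
Posterior odds = 3.5 * 1.3333 = 4.6667

4.6667


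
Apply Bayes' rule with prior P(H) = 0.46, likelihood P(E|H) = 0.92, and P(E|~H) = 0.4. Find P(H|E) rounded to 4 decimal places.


Step 1: Compute marginal P(E) = P(E|H)P(H) + P(E|~H)P(~H)
= 0.92*0.46 + 0.4*0.54 = 0.6392
Step 2: P(H|E) = P(E|H)P(H)/P(E) = 0.4232/0.6392
= 0.6621

0.6621


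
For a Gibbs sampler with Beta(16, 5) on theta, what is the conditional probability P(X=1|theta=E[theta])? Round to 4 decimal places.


E[theta] = 16/(16+5) = 0.7619
P(X=1|theta) = theta = 0.7619

0.7619


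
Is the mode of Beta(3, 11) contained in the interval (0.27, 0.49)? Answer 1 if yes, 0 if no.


Mode = (a-1)/(a+b-2) = 2/12 = 0.1667
Interval: (0.27, 0.49)
Contains mode? 0

0


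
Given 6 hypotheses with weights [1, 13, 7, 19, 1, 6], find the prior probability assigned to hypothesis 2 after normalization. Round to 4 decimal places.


To normalize, divide each weight by the sum of all weights.
Sum = 47
Prior(H2) = 13/47 = 0.2766

0.2766


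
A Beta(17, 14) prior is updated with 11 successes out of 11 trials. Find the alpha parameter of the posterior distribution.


In the Beta-Binomial conjugate update:
alpha_post = alpha_prior + successes
= 17 + 11
= 28

28


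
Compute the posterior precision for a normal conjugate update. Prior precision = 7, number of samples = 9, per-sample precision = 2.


tau_post = tau_0 + n * tau
= 7 + 9 * 2 = 25

25


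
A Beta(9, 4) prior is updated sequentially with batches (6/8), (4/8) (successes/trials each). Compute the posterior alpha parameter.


Sequential conjugate updating is equivalent to a single batch update.
Total successes across all batches = 10
alpha_posterior = alpha_prior + total_successes = 9 + 10
= 19

19


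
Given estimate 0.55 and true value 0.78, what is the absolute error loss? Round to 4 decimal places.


Absolute error = |estimate - true|
= |-0.23| = 0.23

0.23


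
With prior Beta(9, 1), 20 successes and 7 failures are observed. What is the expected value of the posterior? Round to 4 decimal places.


Posterior = Beta(29, 8)
E[theta] = alpha/(alpha+beta)
= 29/37 = 0.7838

0.7838


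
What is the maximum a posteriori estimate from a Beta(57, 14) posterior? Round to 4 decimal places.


The MAP estimate equals the mode of the distribution.
Mode of Beta(a,b) = (a-1)/(a+b-2)
= 56/69
= 0.8116

0.8116


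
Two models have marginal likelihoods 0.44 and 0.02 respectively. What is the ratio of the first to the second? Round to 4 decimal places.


Evidence ratio = 0.44 / 0.02
= 22.0

22.0


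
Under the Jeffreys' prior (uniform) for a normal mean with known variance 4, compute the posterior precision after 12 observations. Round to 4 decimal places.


Prior precision = 0 (flat prior).
Post. prec. = 0 + n/var = 12/4 = 3.0

3.0


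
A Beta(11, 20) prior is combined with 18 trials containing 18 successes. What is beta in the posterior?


In conjugate updating:
beta_posterior = beta_prior + (n - k)
= 20 + (18 - 18)
= 20 + 0 = 20

20


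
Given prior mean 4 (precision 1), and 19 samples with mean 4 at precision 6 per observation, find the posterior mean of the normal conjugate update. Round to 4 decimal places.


The posterior mean is a precision-weighted average of prior and data.
Post. prec. = 1 + 114 = 115
Post. mean = (4 + 456)/115 = 460/115 = 4.0

4.0
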